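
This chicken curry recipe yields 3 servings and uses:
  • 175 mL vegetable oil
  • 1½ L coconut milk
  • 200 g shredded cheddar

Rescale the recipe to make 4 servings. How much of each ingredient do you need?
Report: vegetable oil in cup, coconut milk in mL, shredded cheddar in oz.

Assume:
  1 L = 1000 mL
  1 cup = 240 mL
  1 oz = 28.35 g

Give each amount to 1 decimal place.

vegetable oil: 1.0 cup; coconut milk: 2000.0 mL; shredded cheddar: 9.4 oz

Scaling factor: 4/3.
vegetable oil: 175 mL × 4/3 ÷ 240 mL/cup ≈ 1.0 cup
coconut milk: 1.5 L × 4/3 × 1000 mL/L = 2000.0 mL
shredded cheddar: 200 g × 4/3 ÷ 28.35 g/oz ≈ 9.4 oz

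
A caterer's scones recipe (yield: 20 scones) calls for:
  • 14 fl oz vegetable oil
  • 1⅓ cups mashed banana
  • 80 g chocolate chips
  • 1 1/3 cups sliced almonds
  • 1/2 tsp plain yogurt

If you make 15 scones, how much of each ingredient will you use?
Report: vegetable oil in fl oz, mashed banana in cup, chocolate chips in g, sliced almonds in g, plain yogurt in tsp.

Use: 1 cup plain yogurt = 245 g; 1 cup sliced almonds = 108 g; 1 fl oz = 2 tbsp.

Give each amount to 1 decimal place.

vegetable oil: 10.5 fl oz; mashed banana: 1.0 cup; chocolate chips: 60.0 g; sliced almonds: 108.0 g; plain yogurt: 0.4 tsp

Scaling factor: 15/20 = 3/4 = 0.75.
vegetable oil: 14 fl oz × 3/4 = 10.5 fl oz
mashed banana: 4/3 cup × 3/4 = 1.0 cup
chocolate chips: 80 g × 3/4 = 60.0 g
sliced almonds: 4/3 cup × 3/4 × 108 g/cup = 108.0 g
plain yogurt: 0.5 tsp × 3/4 ≈ 0.4 tsp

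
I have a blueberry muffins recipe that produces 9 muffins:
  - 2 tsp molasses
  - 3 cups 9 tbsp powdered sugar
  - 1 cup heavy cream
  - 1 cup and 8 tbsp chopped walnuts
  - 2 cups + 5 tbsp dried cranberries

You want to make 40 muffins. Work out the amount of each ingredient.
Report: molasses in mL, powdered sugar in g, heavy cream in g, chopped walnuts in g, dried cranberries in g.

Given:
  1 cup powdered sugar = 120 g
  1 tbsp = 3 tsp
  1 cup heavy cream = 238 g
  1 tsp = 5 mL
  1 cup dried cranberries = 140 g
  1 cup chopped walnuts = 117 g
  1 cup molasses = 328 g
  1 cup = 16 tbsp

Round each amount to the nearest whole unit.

Scaling factor: 40/9.
molasses: 2 tsp × 40/9 × 5 mL/tsp ≈ 44 mL
powdered sugar: (3 cup + 9 tbsp = 3.5625 cup) × 40/9 × 120 g/cup = 1900 g
heavy cream: 1 cup × 40/9 × 238 g/cup ≈ 1058 g
chopped walnuts: (1 cup + 8 tbsp = 1.5 cup) × 40/9 × 117 g/cup = 780 g
dried cranberries: (2 cup + 5 tbsp = 2.3125 cup) × 40/9 × 140 g/cup ≈ 1439 g

molasses: 44 mL; powdered sugar: 1900 g; heavy cream: 1058 g; chopped walnuts: 780 g; dried cranberries: 1439 g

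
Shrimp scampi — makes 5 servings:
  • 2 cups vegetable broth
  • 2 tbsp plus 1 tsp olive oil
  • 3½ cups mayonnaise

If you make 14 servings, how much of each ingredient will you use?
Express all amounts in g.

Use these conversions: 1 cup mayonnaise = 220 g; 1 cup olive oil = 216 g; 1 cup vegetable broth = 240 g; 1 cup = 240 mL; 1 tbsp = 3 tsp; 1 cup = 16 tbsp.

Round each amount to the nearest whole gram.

Scaling factor: 14/5 = 2.8.
vegetable broth: 2 cup × 14/5 × 240 g/cup = 1344 g
olive oil: (2 tbsp + 1 tsp = 7/3 tbsp) × 14/5 ÷ 16 tbsp/cup × 216 g/cup ≈ 88 g
mayonnaise: 3.5 cup × 14/5 × 220 g/cup = 2156 g

vegetable broth: 1344 g; olive oil: 88 g; mayonnaise: 2156 g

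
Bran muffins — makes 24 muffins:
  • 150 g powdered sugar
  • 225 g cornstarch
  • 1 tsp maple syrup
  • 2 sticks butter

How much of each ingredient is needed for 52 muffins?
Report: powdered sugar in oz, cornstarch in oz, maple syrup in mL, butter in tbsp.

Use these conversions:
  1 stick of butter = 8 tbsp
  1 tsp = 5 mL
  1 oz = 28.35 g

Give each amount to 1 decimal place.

Scaling factor: 52/24 = 13/6.
powdered sugar: 150 g × 13/6 ÷ 28.35 g/oz ≈ 11.5 oz
cornstarch: 225 g × 13/6 ÷ 28.35 g/oz ≈ 17.2 oz
maple syrup: 1 tsp × 13/6 × 5 mL/tsp ≈ 10.8 mL
butter: 2 stick × 13/6 × 8 tbsp/stick ≈ 34.7 tbsp

powdered sugar: 11.5 oz; cornstarch: 17.2 oz; maple syrup: 10.8 mL; butter: 34.7 tbsp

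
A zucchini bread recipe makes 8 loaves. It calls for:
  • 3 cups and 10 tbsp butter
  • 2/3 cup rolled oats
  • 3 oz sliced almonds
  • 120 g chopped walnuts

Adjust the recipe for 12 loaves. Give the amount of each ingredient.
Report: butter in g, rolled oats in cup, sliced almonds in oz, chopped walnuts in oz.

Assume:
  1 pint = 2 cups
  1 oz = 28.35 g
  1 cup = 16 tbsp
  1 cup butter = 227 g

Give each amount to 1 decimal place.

butter: 1234.3 g; rolled oats: 1.0 cup; sliced almonds: 4.5 oz; chopped walnuts: 6.3 oz

Scaling factor: 12/8 = 3/2 = 1.5.
butter: (3 cup + 10 tbsp = 3.625 cup) × 3/2 × 227 g/cup ≈ 1234.3 g
rolled oats: 2/3 cup × 3/2 = 1.0 cup
sliced almonds: 3 oz × 3/2 = 4.5 oz
chopped walnuts: 120 g × 3/2 ÷ 28.35 g/oz ≈ 6.3 oz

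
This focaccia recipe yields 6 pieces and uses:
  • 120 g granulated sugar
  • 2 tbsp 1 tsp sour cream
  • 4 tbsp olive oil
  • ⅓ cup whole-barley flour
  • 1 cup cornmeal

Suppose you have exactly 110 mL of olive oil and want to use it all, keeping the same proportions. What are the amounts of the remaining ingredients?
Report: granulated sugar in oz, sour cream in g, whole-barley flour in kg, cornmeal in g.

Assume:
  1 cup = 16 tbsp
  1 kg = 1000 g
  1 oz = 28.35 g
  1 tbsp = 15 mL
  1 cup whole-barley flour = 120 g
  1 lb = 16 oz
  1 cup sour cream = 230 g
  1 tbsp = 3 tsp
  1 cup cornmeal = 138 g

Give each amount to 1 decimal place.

granulated sugar: 7.8 oz; sour cream: 61.5 g; whole-barley flour: 0.1 kg; cornmeal: 253.0 g

The original recipe has 60 mL of olive oil, so the scaling factor is 110 ÷ 60 = 11/6.
granulated sugar: 120 g × 11/6 ÷ 28.35 g/oz ≈ 7.8 oz
sour cream: (2 tbsp + 1 tsp = 7/3 tbsp) × 11/6 ÷ 16 tbsp/cup × 230 g/cup ≈ 61.5 g
whole-barley flour: 1/3 cup × 11/6 × 120 g/cup ÷ 1000 g/kg ≈ 0.1 kg
cornmeal: 1 cup × 11/6 × 138 g/cup = 253.0 g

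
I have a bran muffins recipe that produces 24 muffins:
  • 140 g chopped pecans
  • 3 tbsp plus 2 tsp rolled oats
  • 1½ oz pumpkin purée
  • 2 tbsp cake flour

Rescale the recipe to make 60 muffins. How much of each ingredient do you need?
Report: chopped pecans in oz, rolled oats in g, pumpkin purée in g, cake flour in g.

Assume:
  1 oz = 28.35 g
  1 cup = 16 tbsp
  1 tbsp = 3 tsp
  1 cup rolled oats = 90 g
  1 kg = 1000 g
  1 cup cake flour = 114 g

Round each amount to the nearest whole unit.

chopped pecans: 12 oz; rolled oats: 52 g; pumpkin purée: 106 g; cake flour: 36 g

Scaling factor: 60/24 = 5/2 = 2.5.
chopped pecans: 140 g × 5/2 ÷ 28.35 g/oz ≈ 12 oz
rolled oats: (3 tbsp + 2 tsp = 11/3 tbsp) × 5/2 ÷ 16 tbsp/cup × 90 g/cup ≈ 52 g
pumpkin purée: 1.5 oz × 5/2 × 28.35 g/oz ≈ 106 g
cake flour: 2 tbsp × 5/2 ÷ 16 tbsp/cup × 114 g/cup ≈ 36 g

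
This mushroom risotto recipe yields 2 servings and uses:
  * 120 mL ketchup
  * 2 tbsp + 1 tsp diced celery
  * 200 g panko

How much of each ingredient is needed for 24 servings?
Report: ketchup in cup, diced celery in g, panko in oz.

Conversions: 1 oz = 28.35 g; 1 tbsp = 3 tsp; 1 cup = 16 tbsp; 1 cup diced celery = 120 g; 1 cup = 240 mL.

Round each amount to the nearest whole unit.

ketchup: 6 cup; diced celery: 210 g; panko: 85 oz

Scaling factor: 24/2 = 12.
ketchup: 120 mL × 12 ÷ 240 mL/cup = 6 cup
diced celery: (2 tbsp + 1 tsp = 7/3 tbsp) × 12 ÷ 16 tbsp/cup × 120 g/cup = 210 g
panko: 200 g × 12 ÷ 28.35 g/oz ≈ 85 oz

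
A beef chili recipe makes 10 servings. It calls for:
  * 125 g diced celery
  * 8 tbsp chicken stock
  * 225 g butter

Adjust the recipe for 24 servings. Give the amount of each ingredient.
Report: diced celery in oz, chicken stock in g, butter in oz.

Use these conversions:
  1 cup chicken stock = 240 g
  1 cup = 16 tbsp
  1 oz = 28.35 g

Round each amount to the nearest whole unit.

Scaling factor: 24/10 = 12/5 = 2.4.
diced celery: 125 g × 12/5 ÷ 28.35 g/oz ≈ 11 oz
chicken stock: 8 tbsp × 12/5 ÷ 16 tbsp/cup × 240 g/cup = 288 g
butter: 225 g × 12/5 ÷ 28.35 g/oz ≈ 19 oz

diced celery: 11 oz; chicken stock: 288 g; butter: 19 oz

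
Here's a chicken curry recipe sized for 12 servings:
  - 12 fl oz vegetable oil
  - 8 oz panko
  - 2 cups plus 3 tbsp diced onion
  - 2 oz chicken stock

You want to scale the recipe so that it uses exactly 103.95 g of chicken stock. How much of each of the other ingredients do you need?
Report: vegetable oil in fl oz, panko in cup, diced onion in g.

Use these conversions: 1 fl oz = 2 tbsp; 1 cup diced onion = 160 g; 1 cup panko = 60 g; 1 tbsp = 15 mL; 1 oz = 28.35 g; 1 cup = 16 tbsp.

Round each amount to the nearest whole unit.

The original recipe has 56.7 g of chicken stock, so the scaling factor is 103.95 ÷ 56.7 = 11/6.
vegetable oil: 12 fl oz × 11/6 = 22 fl oz
panko: 8 oz × 11/6 × 28.35 g/oz ÷ 60 g/cup ≈ 7 cup
diced onion: (2 cup + 3 tbsp = 2.1875 cup) × 11/6 × 160 g/cup ≈ 642 g

vegetable oil: 22 fl oz; panko: 7 cup; diced onion: 642 g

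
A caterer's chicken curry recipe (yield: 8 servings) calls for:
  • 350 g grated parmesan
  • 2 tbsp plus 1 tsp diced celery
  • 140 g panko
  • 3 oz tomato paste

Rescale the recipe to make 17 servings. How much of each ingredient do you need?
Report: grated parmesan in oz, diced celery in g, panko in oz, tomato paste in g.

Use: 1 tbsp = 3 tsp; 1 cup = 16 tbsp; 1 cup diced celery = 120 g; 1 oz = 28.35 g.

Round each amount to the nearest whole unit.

Scaling factor: 17/8 = 2.125.
grated parmesan: 350 g × 17/8 ÷ 28.35 g/oz ≈ 26 oz
diced celery: (2 tbsp + 1 tsp = 7/3 tbsp) × 17/8 ÷ 16 tbsp/cup × 120 g/cup ≈ 37 g
panko: 140 g × 17/8 ÷ 28.35 g/oz ≈ 10 oz
tomato paste: 3 oz × 17/8 × 28.35 g/oz ≈ 181 g

grated parmesan: 26 oz; diced celery: 37 g; panko: 10 oz; tomato paste: 181 g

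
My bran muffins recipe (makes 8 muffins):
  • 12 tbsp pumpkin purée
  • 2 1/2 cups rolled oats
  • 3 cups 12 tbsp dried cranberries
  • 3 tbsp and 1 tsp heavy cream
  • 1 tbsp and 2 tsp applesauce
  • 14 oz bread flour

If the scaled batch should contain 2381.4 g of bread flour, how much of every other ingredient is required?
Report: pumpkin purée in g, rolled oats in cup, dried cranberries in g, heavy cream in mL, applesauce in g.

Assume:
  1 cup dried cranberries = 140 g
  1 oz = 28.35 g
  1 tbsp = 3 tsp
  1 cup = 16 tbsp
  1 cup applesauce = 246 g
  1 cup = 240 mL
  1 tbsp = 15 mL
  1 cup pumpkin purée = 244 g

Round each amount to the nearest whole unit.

pumpkin purée: 1098 g; rolled oats: 15 cup; dried cranberries: 3150 g; heavy cream: 300 mL; applesauce: 154 g

The original recipe has 396.9 g of bread flour, so the scaling factor is 2381.4 ÷ 396.9 = 6.
pumpkin purée: 12 tbsp × 6 ÷ 16 tbsp/cup × 244 g/cup = 1098 g
rolled oats: 2.5 cup × 6 = 15 cup
dried cranberries: (3 cup + 12 tbsp = 3.75 cup) × 6 × 140 g/cup = 3150 g
heavy cream: (3 tbsp + 1 tsp = 10/3 tbsp) × 6 × 15 mL/tbsp = 300 mL
applesauce: (1 tbsp + 2 tsp = 5/3 tbsp) × 6 ÷ 16 tbsp/cup × 246 g/cup ≈ 154 g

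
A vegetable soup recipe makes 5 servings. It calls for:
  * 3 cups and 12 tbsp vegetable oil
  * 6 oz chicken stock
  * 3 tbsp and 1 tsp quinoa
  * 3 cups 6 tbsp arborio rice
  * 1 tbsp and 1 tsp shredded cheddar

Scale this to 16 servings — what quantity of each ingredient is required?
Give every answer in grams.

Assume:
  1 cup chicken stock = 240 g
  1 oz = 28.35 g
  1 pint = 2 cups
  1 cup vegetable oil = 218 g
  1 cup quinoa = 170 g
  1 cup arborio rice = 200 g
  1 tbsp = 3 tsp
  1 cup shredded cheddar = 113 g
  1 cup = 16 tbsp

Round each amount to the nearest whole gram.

vegetable oil: 2616 g; chicken stock: 544 g; quinoa: 113 g; arborio rice: 2160 g; shredded cheddar: 30 g

Scaling factor: 16/5 = 3.2.
vegetable oil: (3 cup + 12 tbsp = 3.75 cup) × 16/5 × 218 g/cup = 2616 g
chicken stock: 6 oz × 16/5 × 28.35 g/oz ≈ 544 g
quinoa: (3 tbsp + 1 tsp = 10/3 tbsp) × 16/5 ÷ 16 tbsp/cup × 170 g/cup ≈ 113 g
arborio rice: (3 cup + 6 tbsp = 3.375 cup) × 16/5 × 200 g/cup = 2160 g
shredded cheddar: (1 tbsp + 1 tsp = 4/3 tbsp) × 16/5 ÷ 16 tbsp/cup × 113 g/cup ≈ 30 g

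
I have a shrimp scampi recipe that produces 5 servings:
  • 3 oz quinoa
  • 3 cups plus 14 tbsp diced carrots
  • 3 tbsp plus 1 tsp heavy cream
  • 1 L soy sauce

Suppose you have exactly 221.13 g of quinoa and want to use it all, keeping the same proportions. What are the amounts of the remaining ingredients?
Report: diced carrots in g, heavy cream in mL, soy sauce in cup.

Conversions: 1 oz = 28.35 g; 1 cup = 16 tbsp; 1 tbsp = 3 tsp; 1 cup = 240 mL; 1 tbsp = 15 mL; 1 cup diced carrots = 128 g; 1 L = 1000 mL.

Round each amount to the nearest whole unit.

The original recipe has 85.05 g of quinoa, so the scaling factor is 221.13 ÷ 85.05 = 13/5 = 2.6.
diced carrots: (3 cup + 14 tbsp = 3.875 cup) × 13/5 × 128 g/cup ≈ 1290 g
heavy cream: (3 tbsp + 1 tsp = 10/3 tbsp) × 13/5 × 15 mL/tbsp = 130 mL
soy sauce: 1 L × 13/5 × 1000 mL/L ÷ 240 mL/cup ≈ 11 cup

diced carrots: 1290 g; heavy cream: 130 mL; soy sauce: 11 cup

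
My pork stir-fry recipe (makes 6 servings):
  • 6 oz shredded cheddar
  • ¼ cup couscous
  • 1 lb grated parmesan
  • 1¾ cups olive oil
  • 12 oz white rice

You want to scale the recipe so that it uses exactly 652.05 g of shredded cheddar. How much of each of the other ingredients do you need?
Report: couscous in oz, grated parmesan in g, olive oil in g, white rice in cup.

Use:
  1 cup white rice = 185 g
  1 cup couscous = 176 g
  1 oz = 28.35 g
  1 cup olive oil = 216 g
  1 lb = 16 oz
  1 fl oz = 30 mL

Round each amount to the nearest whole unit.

couscous: 6 oz; grated parmesan: 1739 g; olive oil: 1449 g; white rice: 7 cup

The original recipe has 170.1 g of shredded cheddar, so the scaling factor is 652.05 ÷ 170.1 = 23/6.
couscous: 0.25 cup × 23/6 × 176 g/cup ÷ 28.35 g/oz ≈ 6 oz
grated parmesan: 1 lb × 23/6 × 16 oz/lb × 28.35 g/oz ≈ 1739 g
olive oil: 1.75 cup × 23/6 × 216 g/cup = 1449 g
white rice: 12 oz × 23/6 × 28.35 g/oz ÷ 185 g/cup ≈ 7 cup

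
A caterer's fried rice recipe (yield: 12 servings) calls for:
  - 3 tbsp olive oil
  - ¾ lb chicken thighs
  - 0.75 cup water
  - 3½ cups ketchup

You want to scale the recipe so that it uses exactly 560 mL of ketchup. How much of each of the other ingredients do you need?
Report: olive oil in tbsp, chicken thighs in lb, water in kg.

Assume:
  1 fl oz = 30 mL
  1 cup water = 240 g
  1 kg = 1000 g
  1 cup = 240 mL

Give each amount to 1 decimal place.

olive oil: 2.0 tbsp; chicken thighs: 0.5 lb; water: 0.1 kg

The original recipe has 840 mL of ketchup, so the scaling factor is 560 ÷ 840 = 2/3.
olive oil: 3 tbsp × 2/3 = 2.0 tbsp
chicken thighs: 0.75 lb × 2/3 = 0.5 lb
water: 0.75 cup × 2/3 × 240 g/cup ÷ 1000 g/kg ≈ 0.1 kg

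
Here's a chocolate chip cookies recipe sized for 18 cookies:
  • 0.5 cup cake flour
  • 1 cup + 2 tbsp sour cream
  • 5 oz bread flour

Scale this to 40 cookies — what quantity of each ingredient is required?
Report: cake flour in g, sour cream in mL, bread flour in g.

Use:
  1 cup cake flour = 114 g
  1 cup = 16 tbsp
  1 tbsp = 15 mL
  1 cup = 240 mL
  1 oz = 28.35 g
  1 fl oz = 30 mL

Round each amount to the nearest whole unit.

cake flour: 127 g; sour cream: 600 mL; bread flour: 315 g

Scaling factor: 40/18 = 20/9.
cake flour: 0.5 cup × 20/9 × 114 g/cup ≈ 127 g
sour cream: (1 cup + 2 tbsp = 1.125 cup) × 20/9 × 240 mL/cup = 600 mL
bread flour: 5 oz × 20/9 × 28.35 g/oz = 315 g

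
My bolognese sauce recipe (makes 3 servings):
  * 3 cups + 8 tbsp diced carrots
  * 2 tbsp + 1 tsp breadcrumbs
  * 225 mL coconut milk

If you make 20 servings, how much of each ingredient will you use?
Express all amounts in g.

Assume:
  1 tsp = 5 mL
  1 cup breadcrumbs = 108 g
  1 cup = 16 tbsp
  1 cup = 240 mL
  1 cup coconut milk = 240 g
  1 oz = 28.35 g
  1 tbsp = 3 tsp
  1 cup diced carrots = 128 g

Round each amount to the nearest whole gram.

Scaling factor: 20/3.
diced carrots: (3 cup + 8 tbsp = 3.5 cup) × 20/3 × 128 g/cup ≈ 2987 g
breadcrumbs: (2 tbsp + 1 tsp = 7/3 tbsp) × 20/3 ÷ 16 tbsp/cup × 108 g/cup = 105 g
coconut milk: 225 mL × 20/3 ÷ 240 mL/cup × 240 g/cup = 1500 g

diced carrots: 2987 g; breadcrumbs: 105 g; coconut milk: 1500 g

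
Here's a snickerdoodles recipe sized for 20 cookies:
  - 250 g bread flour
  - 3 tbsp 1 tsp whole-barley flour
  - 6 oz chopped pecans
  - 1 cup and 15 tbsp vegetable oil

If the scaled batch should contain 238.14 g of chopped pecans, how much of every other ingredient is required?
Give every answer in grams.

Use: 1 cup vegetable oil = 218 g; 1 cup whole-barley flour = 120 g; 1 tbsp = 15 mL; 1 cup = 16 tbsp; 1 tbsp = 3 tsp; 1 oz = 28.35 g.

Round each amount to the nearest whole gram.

bread flour: 350 g; whole-barley flour: 35 g; vegetable oil: 591 g

The original recipe has 170.1 g of chopped pecans, so the scaling factor is 238.14 ÷ 170.1 = 7/5 = 1.4.
bread flour: 250 g × 7/5 = 350 g
whole-barley flour: (3 tbsp + 1 tsp = 10/3 tbsp) × 7/5 ÷ 16 tbsp/cup × 120 g/cup = 35 g
vegetable oil: (1 cup + 15 tbsp = 1.9375 cup) × 7/5 × 218 g/cup ≈ 591 g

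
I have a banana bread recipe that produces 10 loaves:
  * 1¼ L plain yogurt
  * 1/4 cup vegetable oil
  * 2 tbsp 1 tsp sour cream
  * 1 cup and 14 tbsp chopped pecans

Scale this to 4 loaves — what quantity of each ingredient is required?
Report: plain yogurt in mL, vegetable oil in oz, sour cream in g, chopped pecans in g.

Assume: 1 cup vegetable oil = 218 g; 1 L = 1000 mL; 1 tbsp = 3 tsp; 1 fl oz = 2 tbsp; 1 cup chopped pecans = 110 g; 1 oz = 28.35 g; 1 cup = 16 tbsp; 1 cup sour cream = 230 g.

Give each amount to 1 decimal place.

plain yogurt: 500.0 mL; vegetable oil: 0.8 oz; sour cream: 13.4 g; chopped pecans: 82.5 g

Scaling factor: 4/10 = 2/5 = 0.4.
plain yogurt: 1.25 L × 2/5 × 1000 mL/L = 500.0 mL
vegetable oil: 0.25 cup × 2/5 × 218 g/cup ÷ 28.35 g/oz ≈ 0.8 oz
sour cream: (2 tbsp + 1 tsp = 7/3 tbsp) × 2/5 ÷ 16 tbsp/cup × 230 g/cup ≈ 13.4 g
chopped pecans: (1 cup + 14 tbsp = 1.875 cup) × 2/5 × 110 g/cup = 82.5 g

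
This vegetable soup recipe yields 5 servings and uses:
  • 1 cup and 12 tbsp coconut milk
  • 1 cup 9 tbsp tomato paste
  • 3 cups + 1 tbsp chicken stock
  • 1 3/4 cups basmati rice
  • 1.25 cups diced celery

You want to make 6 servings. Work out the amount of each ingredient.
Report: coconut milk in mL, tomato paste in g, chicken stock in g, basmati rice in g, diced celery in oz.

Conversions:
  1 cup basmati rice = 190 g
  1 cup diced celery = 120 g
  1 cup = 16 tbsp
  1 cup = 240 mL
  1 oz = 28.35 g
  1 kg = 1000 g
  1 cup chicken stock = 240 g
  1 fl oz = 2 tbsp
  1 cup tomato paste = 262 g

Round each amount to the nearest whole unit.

coconut milk: 504 mL; tomato paste: 491 g; chicken stock: 882 g; basmati rice: 399 g; diced celery: 6 oz

Scaling factor: 6/5 = 1.2.
coconut milk: (1 cup + 12 tbsp = 1.75 cup) × 6/5 × 240 mL/cup = 504 mL
tomato paste: (1 cup + 9 tbsp = 1.5625 cup) × 6/5 × 262 g/cup ≈ 491 g
chicken stock: (3 cup + 1 tbsp = 3.0625 cup) × 6/5 × 240 g/cup = 882 g
basmati rice: 1.75 cup × 6/5 × 190 g/cup = 399 g
diced celery: 1.25 cup × 6/5 × 120 g/cup ÷ 28.35 g/oz ≈ 6 oz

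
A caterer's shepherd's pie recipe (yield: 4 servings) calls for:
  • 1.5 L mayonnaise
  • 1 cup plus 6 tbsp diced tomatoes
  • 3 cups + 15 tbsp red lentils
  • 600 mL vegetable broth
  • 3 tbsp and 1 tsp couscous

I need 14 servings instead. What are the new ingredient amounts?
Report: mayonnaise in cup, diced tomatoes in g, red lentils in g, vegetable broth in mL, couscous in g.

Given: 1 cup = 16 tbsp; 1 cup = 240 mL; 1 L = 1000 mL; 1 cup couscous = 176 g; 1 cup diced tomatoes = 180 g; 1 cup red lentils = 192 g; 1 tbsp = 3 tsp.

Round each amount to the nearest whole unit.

Scaling factor: 14/4 = 7/2 = 3.5.
mayonnaise: 1.5 L × 7/2 × 1000 mL/L ÷ 240 mL/cup ≈ 22 cup
diced tomatoes: (1 cup + 6 tbsp = 1.375 cup) × 7/2 × 180 g/cup ≈ 866 g
red lentils: (3 cup + 15 tbsp = 3.9375 cup) × 7/2 × 192 g/cup = 2646 g
vegetable broth: 600 mL × 7/2 = 2100 mL
couscous: (3 tbsp + 1 tsp = 10/3 tbsp) × 7/2 ÷ 16 tbsp/cup × 176 g/cup ≈ 128 g

mayonnaise: 22 cup; diced tomatoes: 866 g; red lentils: 2646 g; vegetable broth: 2100 mL; couscous: 128 g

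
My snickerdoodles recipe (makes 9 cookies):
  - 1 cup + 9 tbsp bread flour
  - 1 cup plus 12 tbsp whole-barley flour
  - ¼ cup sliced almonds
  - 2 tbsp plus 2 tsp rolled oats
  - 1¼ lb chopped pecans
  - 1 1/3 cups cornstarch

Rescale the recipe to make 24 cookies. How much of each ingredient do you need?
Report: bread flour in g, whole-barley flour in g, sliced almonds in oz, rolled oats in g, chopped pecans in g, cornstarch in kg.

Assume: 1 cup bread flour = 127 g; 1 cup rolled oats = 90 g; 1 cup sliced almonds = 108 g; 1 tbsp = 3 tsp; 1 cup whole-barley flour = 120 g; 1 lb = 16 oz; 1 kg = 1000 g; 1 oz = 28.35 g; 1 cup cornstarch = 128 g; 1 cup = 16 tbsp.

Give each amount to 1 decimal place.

bread flour: 529.2 g; whole-barley flour: 560.0 g; sliced almonds: 2.5 oz; rolled oats: 40.0 g; chopped pecans: 1512.0 g; cornstarch: 0.5 kg

Scaling factor: 24/9 = 8/3.
bread flour: (1 cup + 9 tbsp = 1.5625 cup) × 8/3 × 127 g/cup ≈ 529.2 g
whole-barley flour: (1 cup + 12 tbsp = 1.75 cup) × 8/3 × 120 g/cup = 560.0 g
sliced almonds: 0.25 cup × 8/3 × 108 g/cup ÷ 28.35 g/oz ≈ 2.5 oz
rolled oats: (2 tbsp + 2 tsp = 8/3 tbsp) × 8/3 ÷ 16 tbsp/cup × 90 g/cup = 40.0 g
chopped pecans: 1.25 lb × 8/3 × 16 oz/lb × 28.35 g/oz = 1512.0 g
cornstarch: 4/3 cup × 8/3 × 128 g/cup ÷ 1000 g/kg ≈ 0.5 kg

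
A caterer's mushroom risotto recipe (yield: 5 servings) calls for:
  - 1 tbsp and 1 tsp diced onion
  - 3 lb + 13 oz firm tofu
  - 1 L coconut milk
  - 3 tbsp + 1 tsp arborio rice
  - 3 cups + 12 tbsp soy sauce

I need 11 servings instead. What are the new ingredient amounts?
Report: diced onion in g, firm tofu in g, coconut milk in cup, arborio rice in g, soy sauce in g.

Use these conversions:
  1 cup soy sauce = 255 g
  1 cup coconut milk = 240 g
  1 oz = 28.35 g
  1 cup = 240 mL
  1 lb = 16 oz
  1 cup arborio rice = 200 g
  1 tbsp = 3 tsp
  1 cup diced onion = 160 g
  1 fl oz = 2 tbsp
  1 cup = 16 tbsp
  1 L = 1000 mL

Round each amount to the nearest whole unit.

Scaling factor: 11/5 = 2.2.
diced onion: (1 tbsp + 1 tsp = 4/3 tbsp) × 11/5 ÷ 16 tbsp/cup × 160 g/cup ≈ 29 g
firm tofu: (3 lb + 13 oz = 3.8125 lb) × 11/5 × 16 oz/lb × 28.35 g/oz ≈ 3805 g
coconut milk: 1 L × 11/5 × 1000 mL/L ÷ 240 mL/cup ≈ 9 cup
arborio rice: (3 tbsp + 1 tsp = 10/3 tbsp) × 11/5 ÷ 16 tbsp/cup × 200 g/cup ≈ 92 g
soy sauce: (3 cup + 12 tbsp = 3.75 cup) × 11/5 × 255 g/cup ≈ 2104 g

diced onion: 29 g; firm tofu: 3805 g; coconut milk: 9 cup; arborio rice: 92 g; soy sauce: 2104 g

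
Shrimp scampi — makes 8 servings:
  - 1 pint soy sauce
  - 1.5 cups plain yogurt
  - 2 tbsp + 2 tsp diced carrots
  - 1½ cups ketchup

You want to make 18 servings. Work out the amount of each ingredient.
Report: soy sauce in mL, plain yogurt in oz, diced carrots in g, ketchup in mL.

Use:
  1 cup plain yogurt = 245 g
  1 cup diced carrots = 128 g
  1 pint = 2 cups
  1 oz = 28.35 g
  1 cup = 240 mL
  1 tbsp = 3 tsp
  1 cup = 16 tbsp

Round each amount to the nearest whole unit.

Scaling factor: 18/8 = 9/4 = 2.25.
soy sauce: 1 pint × 9/4 × 2 cup/pint × 240 mL/cup = 1080 mL
plain yogurt: 1.5 cup × 9/4 × 245 g/cup ÷ 28.35 g/oz ≈ 29 oz
diced carrots: (2 tbsp + 2 tsp = 8/3 tbsp) × 9/4 ÷ 16 tbsp/cup × 128 g/cup = 48 g
ketchup: 1.5 cup × 9/4 × 240 mL/cup = 810 mL

soy sauce: 1080 mL; plain yogurt: 29 oz; diced carrots: 48 g; ketchup: 810 mL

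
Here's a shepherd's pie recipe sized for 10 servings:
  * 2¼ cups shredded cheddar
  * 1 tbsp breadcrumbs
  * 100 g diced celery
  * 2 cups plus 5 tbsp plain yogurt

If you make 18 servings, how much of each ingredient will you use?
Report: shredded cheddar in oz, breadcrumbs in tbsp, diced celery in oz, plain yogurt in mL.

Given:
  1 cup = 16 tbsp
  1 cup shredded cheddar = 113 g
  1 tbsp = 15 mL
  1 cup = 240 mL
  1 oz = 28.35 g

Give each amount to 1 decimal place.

Scaling factor: 18/10 = 9/5 = 1.8.
shredded cheddar: 2.25 cup × 9/5 × 113 g/cup ÷ 28.35 g/oz ≈ 16.1 oz
breadcrumbs: 1 tbsp × 9/5 = 1.8 tbsp
diced celery: 100 g × 9/5 ÷ 28.35 g/oz ≈ 6.3 oz
plain yogurt: (2 cup + 5 tbsp = 2.3125 cup) × 9/5 × 240 mL/cup = 999.0 mL

shredded cheddar: 16.1 oz; breadcrumbs: 1.8 tbsp; diced celery: 6.3 oz; plain yogurt: 999.0 mL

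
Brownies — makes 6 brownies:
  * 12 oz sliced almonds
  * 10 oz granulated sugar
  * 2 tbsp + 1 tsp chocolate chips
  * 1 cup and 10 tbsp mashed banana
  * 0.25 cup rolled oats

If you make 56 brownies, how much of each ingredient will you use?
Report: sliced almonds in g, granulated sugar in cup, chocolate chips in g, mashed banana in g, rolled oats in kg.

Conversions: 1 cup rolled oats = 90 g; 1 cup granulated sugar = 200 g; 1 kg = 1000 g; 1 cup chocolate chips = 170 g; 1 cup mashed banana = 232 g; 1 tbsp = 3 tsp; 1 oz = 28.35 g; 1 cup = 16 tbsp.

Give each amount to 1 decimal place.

Scaling factor: 56/6 = 28/3.
sliced almonds: 12 oz × 28/3 × 28.35 g/oz = 3175.2 g
granulated sugar: 10 oz × 28/3 × 28.35 g/oz ÷ 200 g/cup ≈ 13.2 cup
chocolate chips: (2 tbsp + 1 tsp = 7/3 tbsp) × 28/3 ÷ 16 tbsp/cup × 170 g/cup ≈ 231.4 g
mashed banana: (1 cup + 10 tbsp = 1.625 cup) × 28/3 × 232 g/cup ≈ 3518.7 g
rolled oats: 0.25 cup × 28/3 × 90 g/cup ÷ 1000 g/kg ≈ 0.2 kg

sliced almonds: 3175.2 g; granulated sugar: 13.2 cup; chocolate chips: 231.4 g; mashed banana: 3518.7 g; rolled oats: 0.2 kg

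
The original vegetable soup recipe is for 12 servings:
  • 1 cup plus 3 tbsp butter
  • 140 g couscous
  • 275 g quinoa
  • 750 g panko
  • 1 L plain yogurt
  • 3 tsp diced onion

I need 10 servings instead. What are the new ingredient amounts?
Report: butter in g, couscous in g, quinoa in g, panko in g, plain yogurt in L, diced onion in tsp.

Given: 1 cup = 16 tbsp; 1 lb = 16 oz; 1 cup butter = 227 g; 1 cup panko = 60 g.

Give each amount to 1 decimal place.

butter: 224.6 g; couscous: 116.7 g; quinoa: 229.2 g; panko: 625.0 g; plain yogurt: 0.8 L; diced onion: 2.5 tsp

Scaling factor: 10/12 = 5/6.
butter: (1 cup + 3 tbsp = 1.1875 cup) × 5/6 × 227 g/cup ≈ 224.6 g
couscous: 140 g × 5/6 ≈ 116.7 g
quinoa: 275 g × 5/6 ≈ 229.2 g
panko: 750 g × 5/6 = 625.0 g
plain yogurt: 1 L × 5/6 ≈ 0.8 L
diced onion: 3 tsp × 5/6 = 2.5 tsp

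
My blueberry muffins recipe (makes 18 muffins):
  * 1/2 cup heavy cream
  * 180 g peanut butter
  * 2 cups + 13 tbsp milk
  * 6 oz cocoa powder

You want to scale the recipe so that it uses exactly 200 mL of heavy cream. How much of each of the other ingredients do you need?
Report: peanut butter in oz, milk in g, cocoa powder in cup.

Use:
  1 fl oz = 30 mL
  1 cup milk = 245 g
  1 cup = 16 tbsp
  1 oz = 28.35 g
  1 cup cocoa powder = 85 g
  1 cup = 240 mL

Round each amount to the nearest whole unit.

peanut butter: 11 oz; milk: 1148 g; cocoa powder: 3 cup

The original recipe has 120 mL of heavy cream, so the scaling factor is 200 ÷ 120 = 5/3.
peanut butter: 180 g × 5/3 ÷ 28.35 g/oz ≈ 11 oz
milk: (2 cup + 13 tbsp = 2.8125 cup) × 5/3 × 245 g/cup ≈ 1148 g
cocoa powder: 6 oz × 5/3 × 28.35 g/oz ÷ 85 g/cup ≈ 3 cup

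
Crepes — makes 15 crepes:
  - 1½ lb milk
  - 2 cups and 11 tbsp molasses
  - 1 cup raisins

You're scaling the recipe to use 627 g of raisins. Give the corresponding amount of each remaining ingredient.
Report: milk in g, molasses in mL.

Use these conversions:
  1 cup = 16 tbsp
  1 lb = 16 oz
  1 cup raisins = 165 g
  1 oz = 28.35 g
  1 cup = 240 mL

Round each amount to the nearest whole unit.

milk: 2586 g; molasses: 2451 mL

The original recipe has 165 g of raisins, so the scaling factor is 627 ÷ 165 = 19/5 = 3.8.
milk: 1.5 lb × 19/5 × 16 oz/lb × 28.35 g/oz ≈ 2586 g
molasses: (2 cup + 11 tbsp = 2.6875 cup) × 19/5 × 240 mL/cup = 2451 mL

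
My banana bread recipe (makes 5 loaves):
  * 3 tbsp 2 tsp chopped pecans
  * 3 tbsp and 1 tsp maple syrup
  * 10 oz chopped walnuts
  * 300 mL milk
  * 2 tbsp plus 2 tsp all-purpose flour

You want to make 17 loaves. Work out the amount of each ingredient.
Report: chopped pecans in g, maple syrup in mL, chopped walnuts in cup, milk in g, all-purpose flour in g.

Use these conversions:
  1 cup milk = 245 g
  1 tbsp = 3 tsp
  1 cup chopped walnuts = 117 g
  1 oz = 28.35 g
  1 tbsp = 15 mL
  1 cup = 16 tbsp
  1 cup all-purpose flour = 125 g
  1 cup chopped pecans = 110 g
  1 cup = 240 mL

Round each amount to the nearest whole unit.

Scaling factor: 17/5 = 3.4.
chopped pecans: (3 tbsp + 2 tsp = 11/3 tbsp) × 17/5 ÷ 16 tbsp/cup × 110 g/cup ≈ 86 g
maple syrup: (3 tbsp + 1 tsp = 10/3 tbsp) × 17/5 × 15 mL/tbsp = 170 mL
chopped walnuts: 10 oz × 17/5 × 28.35 g/oz ÷ 117 g/cup ≈ 8 cup
milk: 300 mL × 17/5 ÷ 240 mL/cup × 245 g/cup ≈ 1041 g
all-purpose flour: (2 tbsp + 2 tsp = 8/3 tbsp) × 17/5 ÷ 16 tbsp/cup × 125 g/cup ≈ 71 g

chopped pecans: 86 g; maple syrup: 170 mL; chopped walnuts: 8 cup; milk: 1041 g; all-purpose flour: 71 g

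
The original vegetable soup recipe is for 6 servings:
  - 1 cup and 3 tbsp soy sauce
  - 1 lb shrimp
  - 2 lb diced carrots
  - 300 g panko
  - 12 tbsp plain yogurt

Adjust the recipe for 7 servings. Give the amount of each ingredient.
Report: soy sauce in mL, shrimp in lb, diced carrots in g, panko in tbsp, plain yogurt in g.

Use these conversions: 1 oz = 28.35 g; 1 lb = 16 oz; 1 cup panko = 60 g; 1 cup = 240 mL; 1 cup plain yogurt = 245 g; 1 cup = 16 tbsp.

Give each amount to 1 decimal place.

Scaling factor: 7/6.
soy sauce: (1 cup + 3 tbsp = 1.1875 cup) × 7/6 × 240 mL/cup = 332.5 mL
shrimp: 1 lb × 7/6 ≈ 1.2 lb
diced carrots: 2 lb × 7/6 × 16 oz/lb × 28.35 g/oz = 1058.4 g
panko: 300 g × 7/6 ÷ 60 g/cup × 16 tbsp/cup ≈ 93.3 tbsp
plain yogurt: 12 tbsp × 7/6 ÷ 16 tbsp/cup × 245 g/cup ≈ 214.4 g

soy sauce: 332.5 mL; shrimp: 1.2 lb; diced carrots: 1058.4 g; panko: 93.3 tbsp; plain yogurt: 214.4 g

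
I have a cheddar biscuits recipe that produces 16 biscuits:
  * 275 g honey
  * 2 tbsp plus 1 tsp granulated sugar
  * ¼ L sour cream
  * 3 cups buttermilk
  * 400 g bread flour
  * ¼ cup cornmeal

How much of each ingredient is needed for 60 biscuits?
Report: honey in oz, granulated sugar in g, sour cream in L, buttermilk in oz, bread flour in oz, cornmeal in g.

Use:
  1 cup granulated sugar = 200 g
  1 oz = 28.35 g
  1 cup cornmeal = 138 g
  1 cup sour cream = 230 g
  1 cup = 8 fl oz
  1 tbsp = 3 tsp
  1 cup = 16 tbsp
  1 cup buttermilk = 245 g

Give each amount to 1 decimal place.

honey: 36.4 oz; granulated sugar: 109.4 g; sour cream: 0.9 L; buttermilk: 97.2 oz; bread flour: 52.9 oz; cornmeal: 129.4 g

Scaling factor: 60/16 = 15/4 = 3.75.
honey: 275 g × 15/4 ÷ 28.35 g/oz ≈ 36.4 oz
granulated sugar: (2 tbsp + 1 tsp = 7/3 tbsp) × 15/4 ÷ 16 tbsp/cup × 200 g/cup ≈ 109.4 g
sour cream: 0.25 L × 15/4 ≈ 0.9 L
buttermilk: 3 cup × 15/4 × 245 g/cup ÷ 28.35 g/oz ≈ 97.2 oz
bread flour: 400 g × 15/4 ÷ 28.35 g/oz ≈ 52.9 oz
cornmeal: 0.25 cup × 15/4 × 138 g/cup ≈ 129.4 g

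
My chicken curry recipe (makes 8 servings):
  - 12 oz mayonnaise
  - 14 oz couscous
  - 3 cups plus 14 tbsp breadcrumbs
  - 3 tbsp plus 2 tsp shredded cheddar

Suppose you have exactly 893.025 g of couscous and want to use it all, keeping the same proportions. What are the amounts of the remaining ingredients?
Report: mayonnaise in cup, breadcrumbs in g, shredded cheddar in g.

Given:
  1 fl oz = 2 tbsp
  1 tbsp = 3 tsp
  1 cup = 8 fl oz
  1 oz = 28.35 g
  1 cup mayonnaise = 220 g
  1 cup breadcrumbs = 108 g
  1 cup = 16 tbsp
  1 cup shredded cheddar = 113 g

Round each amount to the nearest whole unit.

The original recipe has 396.9 g of couscous, so the scaling factor is 893.025 ÷ 396.9 = 9/4 = 2.25.
mayonnaise: 12 oz × 9/4 × 28.35 g/oz ÷ 220 g/cup ≈ 3 cup
breadcrumbs: (3 cup + 14 tbsp = 3.875 cup) × 9/4 × 108 g/cup ≈ 942 g
shredded cheddar: (3 tbsp + 2 tsp = 11/3 tbsp) × 9/4 ÷ 16 tbsp/cup × 113 g/cup ≈ 58 g

mayonnaise: 3 cup; breadcrumbs: 942 g; shredded cheddar: 58 g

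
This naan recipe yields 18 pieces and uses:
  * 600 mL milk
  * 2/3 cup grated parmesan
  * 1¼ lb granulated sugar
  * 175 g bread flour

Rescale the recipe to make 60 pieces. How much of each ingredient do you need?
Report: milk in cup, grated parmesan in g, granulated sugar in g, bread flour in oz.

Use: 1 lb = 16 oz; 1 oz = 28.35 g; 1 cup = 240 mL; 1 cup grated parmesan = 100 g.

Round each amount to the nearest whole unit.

milk: 8 cup; grated parmesan: 222 g; granulated sugar: 1890 g; bread flour: 21 oz

Scaling factor: 60/18 = 10/3.
milk: 600 mL × 10/3 ÷ 240 mL/cup ≈ 8 cup
grated parmesan: 2/3 cup × 10/3 × 100 g/cup ≈ 222 g
granulated sugar: 1.25 lb × 10/3 × 16 oz/lb × 28.35 g/oz = 1890 g
bread flour: 175 g × 10/3 ÷ 28.35 g/oz ≈ 21 oz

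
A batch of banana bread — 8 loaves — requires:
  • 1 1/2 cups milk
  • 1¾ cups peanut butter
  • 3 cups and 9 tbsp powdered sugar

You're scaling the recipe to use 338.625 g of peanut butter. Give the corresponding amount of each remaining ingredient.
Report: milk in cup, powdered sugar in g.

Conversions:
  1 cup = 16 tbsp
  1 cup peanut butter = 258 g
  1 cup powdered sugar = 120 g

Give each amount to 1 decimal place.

milk: 1.1 cup; powdered sugar: 320.6 g

The original recipe has 451.5 g of peanut butter, so the scaling factor is 338.625 ÷ 451.5 = 3/4 = 0.75.
milk: 1.5 cup × 3/4 ≈ 1.1 cup
powdered sugar: (3 cup + 9 tbsp = 3.5625 cup) × 3/4 × 120 g/cup ≈ 320.6 g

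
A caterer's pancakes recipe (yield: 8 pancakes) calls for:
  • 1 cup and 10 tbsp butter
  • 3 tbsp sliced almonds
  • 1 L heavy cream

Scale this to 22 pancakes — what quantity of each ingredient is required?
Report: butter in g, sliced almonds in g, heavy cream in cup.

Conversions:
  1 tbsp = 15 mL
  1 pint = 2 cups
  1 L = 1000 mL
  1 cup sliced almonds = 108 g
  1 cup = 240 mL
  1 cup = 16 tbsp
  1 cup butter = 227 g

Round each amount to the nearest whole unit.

Scaling factor: 22/8 = 11/4 = 2.75.
butter: (1 cup + 10 tbsp = 1.625 cup) × 11/4 × 227 g/cup ≈ 1014 g
sliced almonds: 3 tbsp × 11/4 ÷ 16 tbsp/cup × 108 g/cup ≈ 56 g
heavy cream: 1 L × 11/4 × 1000 mL/L ÷ 240 mL/cup ≈ 11 cup

butter: 1014 g; sliced almonds: 56 g; heavy cream: 11 cup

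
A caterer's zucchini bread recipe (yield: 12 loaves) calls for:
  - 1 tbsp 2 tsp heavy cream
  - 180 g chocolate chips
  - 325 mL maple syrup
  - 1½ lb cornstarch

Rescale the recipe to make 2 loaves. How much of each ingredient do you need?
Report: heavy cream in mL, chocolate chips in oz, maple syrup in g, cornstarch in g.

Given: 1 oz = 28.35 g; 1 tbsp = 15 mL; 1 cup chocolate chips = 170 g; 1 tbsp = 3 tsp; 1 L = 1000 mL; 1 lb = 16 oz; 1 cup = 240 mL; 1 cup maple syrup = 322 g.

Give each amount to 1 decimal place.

Scaling factor: 2/12 = 1/6.
heavy cream: (1 tbsp + 2 tsp = 5/3 tbsp) × 1/6 × 15 mL/tbsp ≈ 4.2 mL
chocolate chips: 180 g × 1/6 ÷ 28.35 g/oz ≈ 1.1 oz
maple syrup: 325 mL × 1/6 ÷ 240 mL/cup × 322 g/cup ≈ 72.7 g
cornstarch: 1.5 lb × 1/6 × 16 oz/lb × 28.35 g/oz = 113.4 g

heavy cream: 4.2 mL; chocolate chips: 1.1 oz; maple syrup: 72.7 g; cornstarch: 113.4 g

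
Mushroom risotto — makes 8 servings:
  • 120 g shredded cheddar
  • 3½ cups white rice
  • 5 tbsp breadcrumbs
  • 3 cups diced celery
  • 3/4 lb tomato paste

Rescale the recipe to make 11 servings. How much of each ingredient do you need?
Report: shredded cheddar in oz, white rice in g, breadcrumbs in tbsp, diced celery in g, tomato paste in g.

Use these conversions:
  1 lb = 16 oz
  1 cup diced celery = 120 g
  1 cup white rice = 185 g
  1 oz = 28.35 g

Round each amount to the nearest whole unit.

Scaling factor: 11/8 = 1.375.
shredded cheddar: 120 g × 11/8 ÷ 28.35 g/oz ≈ 6 oz
white rice: 3.5 cup × 11/8 × 185 g/cup ≈ 890 g
breadcrumbs: 5 tbsp × 11/8 ≈ 7 tbsp
diced celery: 3 cup × 11/8 × 120 g/cup = 495 g
tomato paste: 0.75 lb × 11/8 × 16 oz/lb × 28.35 g/oz ≈ 468 g

shredded cheddar: 6 oz; white rice: 890 g; breadcrumbs: 7 tbsp; diced celery: 495 g; tomato paste: 468 g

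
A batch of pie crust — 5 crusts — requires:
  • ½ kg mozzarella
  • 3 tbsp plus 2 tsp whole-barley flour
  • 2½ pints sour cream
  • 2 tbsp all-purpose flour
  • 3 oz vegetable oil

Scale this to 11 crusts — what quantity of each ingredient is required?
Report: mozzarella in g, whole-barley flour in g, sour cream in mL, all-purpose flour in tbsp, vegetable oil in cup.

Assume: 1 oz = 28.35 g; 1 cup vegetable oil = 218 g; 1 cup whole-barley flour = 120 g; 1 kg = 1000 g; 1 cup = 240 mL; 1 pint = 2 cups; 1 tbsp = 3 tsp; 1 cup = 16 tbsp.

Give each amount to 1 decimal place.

mozzarella: 1100.0 g; whole-barley flour: 60.5 g; sour cream: 2640.0 mL; all-purpose flour: 4.4 tbsp; vegetable oil: 0.9 cup

Scaling factor: 11/5 = 2.2.
mozzarella: 0.5 kg × 11/5 × 1000 g/kg = 1100.0 g
whole-barley flour: (3 tbsp + 2 tsp = 11/3 tbsp) × 11/5 ÷ 16 tbsp/cup × 120 g/cup = 60.5 g
sour cream: 2.5 pint × 11/5 × 2 cup/pint × 240 mL/cup = 2640.0 mL
all-purpose flour: 2 tbsp × 11/5 = 4.4 tbsp
vegetable oil: 3 oz × 11/5 × 28.35 g/oz ÷ 218 g/cup ≈ 0.9 cup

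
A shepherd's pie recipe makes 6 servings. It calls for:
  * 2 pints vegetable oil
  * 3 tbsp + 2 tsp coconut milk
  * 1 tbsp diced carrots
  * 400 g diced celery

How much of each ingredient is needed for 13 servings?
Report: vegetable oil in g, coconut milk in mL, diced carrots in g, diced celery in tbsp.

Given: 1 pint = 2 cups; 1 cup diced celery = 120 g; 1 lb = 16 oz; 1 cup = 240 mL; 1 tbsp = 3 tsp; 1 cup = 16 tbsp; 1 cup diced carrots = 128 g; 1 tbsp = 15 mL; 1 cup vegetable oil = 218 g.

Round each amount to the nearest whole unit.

vegetable oil: 1889 g; coconut milk: 119 mL; diced carrots: 17 g; diced celery: 116 tbsp

Scaling factor: 13/6.
vegetable oil: 2 pint × 13/6 × 2 cup/pint × 218 g/cup ≈ 1889 g
coconut milk: (3 tbsp + 2 tsp = 11/3 tbsp) × 13/6 × 15 mL/tbsp ≈ 119 mL
diced carrots: 1 tbsp × 13/6 ÷ 16 tbsp/cup × 128 g/cup ≈ 17 g
diced celery: 400 g × 13/6 ÷ 120 g/cup × 16 tbsp/cup ≈ 116 tbsp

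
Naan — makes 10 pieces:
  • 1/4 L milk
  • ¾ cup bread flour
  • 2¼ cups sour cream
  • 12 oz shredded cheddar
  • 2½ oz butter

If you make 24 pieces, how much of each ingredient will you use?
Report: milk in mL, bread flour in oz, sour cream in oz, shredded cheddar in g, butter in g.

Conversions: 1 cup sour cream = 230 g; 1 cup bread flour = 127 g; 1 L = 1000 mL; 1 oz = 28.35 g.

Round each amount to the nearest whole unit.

milk: 600 mL; bread flour: 8 oz; sour cream: 44 oz; shredded cheddar: 816 g; butter: 170 g

Scaling factor: 24/10 = 12/5 = 2.4.
milk: 0.25 L × 12/5 × 1000 mL/L = 600 mL
bread flour: 0.75 cup × 12/5 × 127 g/cup ÷ 28.35 g/oz ≈ 8 oz
sour cream: 2.25 cup × 12/5 × 230 g/cup ÷ 28.35 g/oz ≈ 44 oz
shredded cheddar: 12 oz × 12/5 × 28.35 g/oz ≈ 816 g
butter: 2.5 oz × 12/5 × 28.35 g/oz ≈ 170 g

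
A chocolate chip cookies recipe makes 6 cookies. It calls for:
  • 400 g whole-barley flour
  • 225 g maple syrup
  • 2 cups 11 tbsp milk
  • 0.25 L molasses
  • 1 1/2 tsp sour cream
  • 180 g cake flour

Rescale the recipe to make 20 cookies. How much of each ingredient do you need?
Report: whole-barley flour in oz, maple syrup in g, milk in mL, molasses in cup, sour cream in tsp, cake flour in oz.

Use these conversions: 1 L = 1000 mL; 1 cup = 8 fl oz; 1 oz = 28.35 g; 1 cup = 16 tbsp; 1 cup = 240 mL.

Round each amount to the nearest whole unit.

whole-barley flour: 47 oz; maple syrup: 750 g; milk: 2150 mL; molasses: 3 cup; sour cream: 5 tsp; cake flour: 21 oz

Scaling factor: 20/6 = 10/3.
whole-barley flour: 400 g × 10/3 ÷ 28.35 g/oz ≈ 47 oz
maple syrup: 225 g × 10/3 = 750 g
milk: (2 cup + 11 tbsp = 2.6875 cup) × 10/3 × 240 mL/cup = 2150 mL
molasses: 0.25 L × 10/3 × 1000 mL/L ÷ 240 mL/cup ≈ 3 cup
sour cream: 1.5 tsp × 10/3 = 5 tsp
cake flour: 180 g × 10/3 ÷ 28.35 g/oz ≈ 21 oz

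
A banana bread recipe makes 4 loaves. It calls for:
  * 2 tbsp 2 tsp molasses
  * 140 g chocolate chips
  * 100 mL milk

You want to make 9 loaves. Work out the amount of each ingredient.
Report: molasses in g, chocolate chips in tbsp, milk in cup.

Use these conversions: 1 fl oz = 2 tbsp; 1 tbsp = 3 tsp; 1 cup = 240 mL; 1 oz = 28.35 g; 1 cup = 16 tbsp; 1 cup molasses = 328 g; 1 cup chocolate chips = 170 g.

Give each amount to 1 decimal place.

molasses: 123.0 g; chocolate chips: 29.6 tbsp; milk: 0.9 cup

Scaling factor: 9/4 = 2.25.
molasses: (2 tbsp + 2 tsp = 8/3 tbsp) × 9/4 ÷ 16 tbsp/cup × 328 g/cup = 123.0 g
chocolate chips: 140 g × 9/4 ÷ 170 g/cup × 16 tbsp/cup ≈ 29.6 tbsp
milk: 100 mL × 9/4 ÷ 240 mL/cup ≈ 0.9 cup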